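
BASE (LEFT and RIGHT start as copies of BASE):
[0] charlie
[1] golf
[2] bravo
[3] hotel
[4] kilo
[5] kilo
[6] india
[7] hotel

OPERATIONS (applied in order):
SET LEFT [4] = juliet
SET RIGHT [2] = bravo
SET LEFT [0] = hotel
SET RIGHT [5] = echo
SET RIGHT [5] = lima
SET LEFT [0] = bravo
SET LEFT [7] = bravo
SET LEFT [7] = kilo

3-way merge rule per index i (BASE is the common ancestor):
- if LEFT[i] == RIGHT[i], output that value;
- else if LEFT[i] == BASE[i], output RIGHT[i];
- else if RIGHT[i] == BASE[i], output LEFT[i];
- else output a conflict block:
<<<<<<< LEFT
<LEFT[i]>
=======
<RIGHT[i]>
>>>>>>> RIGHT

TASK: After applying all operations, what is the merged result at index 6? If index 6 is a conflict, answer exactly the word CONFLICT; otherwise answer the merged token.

Final LEFT:  [bravo, golf, bravo, hotel, juliet, kilo, india, kilo]
Final RIGHT: [charlie, golf, bravo, hotel, kilo, lima, india, hotel]
i=0: L=bravo, R=charlie=BASE -> take LEFT -> bravo
i=1: L=golf R=golf -> agree -> golf
i=2: L=bravo R=bravo -> agree -> bravo
i=3: L=hotel R=hotel -> agree -> hotel
i=4: L=juliet, R=kilo=BASE -> take LEFT -> juliet
i=5: L=kilo=BASE, R=lima -> take RIGHT -> lima
i=6: L=india R=india -> agree -> india
i=7: L=kilo, R=hotel=BASE -> take LEFT -> kilo
Index 6 -> india

Answer: india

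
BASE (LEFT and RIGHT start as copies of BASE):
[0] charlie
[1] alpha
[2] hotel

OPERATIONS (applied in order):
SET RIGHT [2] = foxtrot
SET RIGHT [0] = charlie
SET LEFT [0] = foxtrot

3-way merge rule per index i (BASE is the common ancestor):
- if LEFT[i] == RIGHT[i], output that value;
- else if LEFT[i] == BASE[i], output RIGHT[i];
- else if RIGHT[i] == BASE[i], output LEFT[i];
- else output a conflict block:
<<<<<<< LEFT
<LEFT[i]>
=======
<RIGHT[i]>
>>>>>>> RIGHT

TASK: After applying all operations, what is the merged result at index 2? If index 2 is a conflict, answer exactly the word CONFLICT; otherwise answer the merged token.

Answer: foxtrot

Derivation:
Final LEFT:  [foxtrot, alpha, hotel]
Final RIGHT: [charlie, alpha, foxtrot]
i=0: L=foxtrot, R=charlie=BASE -> take LEFT -> foxtrot
i=1: L=alpha R=alpha -> agree -> alpha
i=2: L=hotel=BASE, R=foxtrot -> take RIGHT -> foxtrot
Index 2 -> foxtrot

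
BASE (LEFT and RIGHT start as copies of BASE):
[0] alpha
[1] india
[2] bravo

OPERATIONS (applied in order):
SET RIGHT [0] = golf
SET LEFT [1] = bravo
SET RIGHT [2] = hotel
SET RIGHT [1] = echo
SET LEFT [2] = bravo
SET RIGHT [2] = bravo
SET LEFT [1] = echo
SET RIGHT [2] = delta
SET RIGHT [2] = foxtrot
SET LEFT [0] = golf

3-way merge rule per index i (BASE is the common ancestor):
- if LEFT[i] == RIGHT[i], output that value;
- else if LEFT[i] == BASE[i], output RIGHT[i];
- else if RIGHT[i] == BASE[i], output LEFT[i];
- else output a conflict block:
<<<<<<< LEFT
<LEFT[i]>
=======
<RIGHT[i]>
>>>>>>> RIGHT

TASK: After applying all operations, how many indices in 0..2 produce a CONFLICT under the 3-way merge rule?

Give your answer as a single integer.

Answer: 0

Derivation:
Final LEFT:  [golf, echo, bravo]
Final RIGHT: [golf, echo, foxtrot]
i=0: L=golf R=golf -> agree -> golf
i=1: L=echo R=echo -> agree -> echo
i=2: L=bravo=BASE, R=foxtrot -> take RIGHT -> foxtrot
Conflict count: 0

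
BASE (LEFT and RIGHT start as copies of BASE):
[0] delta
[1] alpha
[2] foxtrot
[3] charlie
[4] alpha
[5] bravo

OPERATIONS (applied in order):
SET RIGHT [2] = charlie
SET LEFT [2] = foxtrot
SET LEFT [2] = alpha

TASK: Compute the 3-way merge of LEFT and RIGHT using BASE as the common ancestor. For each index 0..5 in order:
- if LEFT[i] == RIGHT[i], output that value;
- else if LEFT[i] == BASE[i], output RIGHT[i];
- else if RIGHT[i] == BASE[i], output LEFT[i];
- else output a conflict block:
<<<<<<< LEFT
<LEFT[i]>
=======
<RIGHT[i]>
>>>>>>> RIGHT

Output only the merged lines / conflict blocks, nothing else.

Final LEFT:  [delta, alpha, alpha, charlie, alpha, bravo]
Final RIGHT: [delta, alpha, charlie, charlie, alpha, bravo]
i=0: L=delta R=delta -> agree -> delta
i=1: L=alpha R=alpha -> agree -> alpha
i=2: BASE=foxtrot L=alpha R=charlie all differ -> CONFLICT
i=3: L=charlie R=charlie -> agree -> charlie
i=4: L=alpha R=alpha -> agree -> alpha
i=5: L=bravo R=bravo -> agree -> bravo

Answer: delta
alpha
<<<<<<< LEFT
alpha
=======
charlie
>>>>>>> RIGHT
charlie
alpha
bravo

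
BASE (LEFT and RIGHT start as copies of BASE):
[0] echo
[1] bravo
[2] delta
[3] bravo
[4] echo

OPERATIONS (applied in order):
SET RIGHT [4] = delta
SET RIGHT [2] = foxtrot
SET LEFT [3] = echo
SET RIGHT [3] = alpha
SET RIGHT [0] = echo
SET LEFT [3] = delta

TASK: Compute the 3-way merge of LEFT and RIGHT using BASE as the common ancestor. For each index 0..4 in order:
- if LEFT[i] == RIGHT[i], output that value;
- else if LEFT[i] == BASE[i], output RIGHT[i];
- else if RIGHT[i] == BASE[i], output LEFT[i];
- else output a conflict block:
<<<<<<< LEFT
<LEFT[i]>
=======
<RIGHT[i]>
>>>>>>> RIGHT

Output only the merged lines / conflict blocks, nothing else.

Answer: echo
bravo
foxtrot
<<<<<<< LEFT
delta
=======
alpha
>>>>>>> RIGHT
delta

Derivation:
Final LEFT:  [echo, bravo, delta, delta, echo]
Final RIGHT: [echo, bravo, foxtrot, alpha, delta]
i=0: L=echo R=echo -> agree -> echo
i=1: L=bravo R=bravo -> agree -> bravo
i=2: L=delta=BASE, R=foxtrot -> take RIGHT -> foxtrot
i=3: BASE=bravo L=delta R=alpha all differ -> CONFLICT
i=4: L=echo=BASE, R=delta -> take RIGHT -> delta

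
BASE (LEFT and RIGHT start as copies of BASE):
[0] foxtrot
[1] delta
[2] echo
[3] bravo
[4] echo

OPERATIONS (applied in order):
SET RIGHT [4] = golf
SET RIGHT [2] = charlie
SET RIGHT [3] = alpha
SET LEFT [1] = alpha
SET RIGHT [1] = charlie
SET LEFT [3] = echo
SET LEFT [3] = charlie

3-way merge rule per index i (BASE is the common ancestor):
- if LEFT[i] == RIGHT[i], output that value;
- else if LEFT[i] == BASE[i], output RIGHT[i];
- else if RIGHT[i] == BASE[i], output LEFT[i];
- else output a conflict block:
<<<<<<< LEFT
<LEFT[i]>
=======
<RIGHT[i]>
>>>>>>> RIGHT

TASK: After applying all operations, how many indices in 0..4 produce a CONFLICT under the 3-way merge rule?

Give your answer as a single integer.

Answer: 2

Derivation:
Final LEFT:  [foxtrot, alpha, echo, charlie, echo]
Final RIGHT: [foxtrot, charlie, charlie, alpha, golf]
i=0: L=foxtrot R=foxtrot -> agree -> foxtrot
i=1: BASE=delta L=alpha R=charlie all differ -> CONFLICT
i=2: L=echo=BASE, R=charlie -> take RIGHT -> charlie
i=3: BASE=bravo L=charlie R=alpha all differ -> CONFLICT
i=4: L=echo=BASE, R=golf -> take RIGHT -> golf
Conflict count: 2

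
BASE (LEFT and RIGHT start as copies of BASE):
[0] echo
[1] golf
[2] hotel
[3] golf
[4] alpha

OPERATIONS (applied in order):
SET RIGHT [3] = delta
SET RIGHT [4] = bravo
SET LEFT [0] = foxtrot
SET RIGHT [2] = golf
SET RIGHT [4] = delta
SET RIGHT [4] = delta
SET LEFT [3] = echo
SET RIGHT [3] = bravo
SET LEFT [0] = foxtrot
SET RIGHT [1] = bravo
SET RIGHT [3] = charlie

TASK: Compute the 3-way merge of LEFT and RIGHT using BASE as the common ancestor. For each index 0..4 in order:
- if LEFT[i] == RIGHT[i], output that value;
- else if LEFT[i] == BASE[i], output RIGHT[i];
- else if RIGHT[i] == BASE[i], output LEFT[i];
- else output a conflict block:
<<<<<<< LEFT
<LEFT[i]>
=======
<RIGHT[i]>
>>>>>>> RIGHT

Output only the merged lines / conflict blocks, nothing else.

Answer: foxtrot
bravo
golf
<<<<<<< LEFT
echo
=======
charlie
>>>>>>> RIGHT
delta

Derivation:
Final LEFT:  [foxtrot, golf, hotel, echo, alpha]
Final RIGHT: [echo, bravo, golf, charlie, delta]
i=0: L=foxtrot, R=echo=BASE -> take LEFT -> foxtrot
i=1: L=golf=BASE, R=bravo -> take RIGHT -> bravo
i=2: L=hotel=BASE, R=golf -> take RIGHT -> golf
i=3: BASE=golf L=echo R=charlie all differ -> CONFLICT
i=4: L=alpha=BASE, R=delta -> take RIGHT -> delta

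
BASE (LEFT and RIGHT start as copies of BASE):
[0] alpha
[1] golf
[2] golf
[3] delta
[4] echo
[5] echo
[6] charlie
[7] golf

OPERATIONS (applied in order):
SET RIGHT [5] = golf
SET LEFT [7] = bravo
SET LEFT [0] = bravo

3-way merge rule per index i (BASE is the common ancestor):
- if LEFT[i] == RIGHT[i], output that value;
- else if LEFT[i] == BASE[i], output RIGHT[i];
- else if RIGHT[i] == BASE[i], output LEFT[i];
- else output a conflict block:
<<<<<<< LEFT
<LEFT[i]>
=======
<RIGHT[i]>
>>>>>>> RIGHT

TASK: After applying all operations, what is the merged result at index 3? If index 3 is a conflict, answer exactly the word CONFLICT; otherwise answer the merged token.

Final LEFT:  [bravo, golf, golf, delta, echo, echo, charlie, bravo]
Final RIGHT: [alpha, golf, golf, delta, echo, golf, charlie, golf]
i=0: L=bravo, R=alpha=BASE -> take LEFT -> bravo
i=1: L=golf R=golf -> agree -> golf
i=2: L=golf R=golf -> agree -> golf
i=3: L=delta R=delta -> agree -> delta
i=4: L=echo R=echo -> agree -> echo
i=5: L=echo=BASE, R=golf -> take RIGHT -> golf
i=6: L=charlie R=charlie -> agree -> charlie
i=7: L=bravo, R=golf=BASE -> take LEFT -> bravo
Index 3 -> delta

Answer: delta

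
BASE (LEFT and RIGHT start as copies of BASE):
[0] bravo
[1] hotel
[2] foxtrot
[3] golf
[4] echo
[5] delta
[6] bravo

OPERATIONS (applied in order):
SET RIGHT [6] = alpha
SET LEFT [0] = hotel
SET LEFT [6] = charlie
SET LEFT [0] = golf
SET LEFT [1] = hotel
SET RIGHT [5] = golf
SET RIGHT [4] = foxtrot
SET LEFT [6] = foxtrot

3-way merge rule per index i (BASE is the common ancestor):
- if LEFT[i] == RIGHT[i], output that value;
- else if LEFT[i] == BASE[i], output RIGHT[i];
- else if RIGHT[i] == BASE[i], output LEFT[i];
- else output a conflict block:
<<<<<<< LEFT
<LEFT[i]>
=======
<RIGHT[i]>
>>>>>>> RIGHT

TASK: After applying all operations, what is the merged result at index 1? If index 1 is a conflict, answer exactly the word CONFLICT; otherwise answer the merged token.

Answer: hotel

Derivation:
Final LEFT:  [golf, hotel, foxtrot, golf, echo, delta, foxtrot]
Final RIGHT: [bravo, hotel, foxtrot, golf, foxtrot, golf, alpha]
i=0: L=golf, R=bravo=BASE -> take LEFT -> golf
i=1: L=hotel R=hotel -> agree -> hotel
i=2: L=foxtrot R=foxtrot -> agree -> foxtrot
i=3: L=golf R=golf -> agree -> golf
i=4: L=echo=BASE, R=foxtrot -> take RIGHT -> foxtrot
i=5: L=delta=BASE, R=golf -> take RIGHT -> golf
i=6: BASE=bravo L=foxtrot R=alpha all differ -> CONFLICT
Index 1 -> hotel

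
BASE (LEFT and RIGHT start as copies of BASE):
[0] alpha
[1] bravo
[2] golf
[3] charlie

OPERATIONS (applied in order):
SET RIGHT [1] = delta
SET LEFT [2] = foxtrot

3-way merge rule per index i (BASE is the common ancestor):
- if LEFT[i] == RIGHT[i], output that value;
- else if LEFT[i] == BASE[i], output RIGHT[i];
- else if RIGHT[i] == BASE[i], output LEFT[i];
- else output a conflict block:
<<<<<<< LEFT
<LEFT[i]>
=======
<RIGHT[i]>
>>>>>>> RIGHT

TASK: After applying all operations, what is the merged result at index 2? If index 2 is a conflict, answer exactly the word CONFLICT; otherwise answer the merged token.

Answer: foxtrot

Derivation:
Final LEFT:  [alpha, bravo, foxtrot, charlie]
Final RIGHT: [alpha, delta, golf, charlie]
i=0: L=alpha R=alpha -> agree -> alpha
i=1: L=bravo=BASE, R=delta -> take RIGHT -> delta
i=2: L=foxtrot, R=golf=BASE -> take LEFT -> foxtrot
i=3: L=charlie R=charlie -> agree -> charlie
Index 2 -> foxtrot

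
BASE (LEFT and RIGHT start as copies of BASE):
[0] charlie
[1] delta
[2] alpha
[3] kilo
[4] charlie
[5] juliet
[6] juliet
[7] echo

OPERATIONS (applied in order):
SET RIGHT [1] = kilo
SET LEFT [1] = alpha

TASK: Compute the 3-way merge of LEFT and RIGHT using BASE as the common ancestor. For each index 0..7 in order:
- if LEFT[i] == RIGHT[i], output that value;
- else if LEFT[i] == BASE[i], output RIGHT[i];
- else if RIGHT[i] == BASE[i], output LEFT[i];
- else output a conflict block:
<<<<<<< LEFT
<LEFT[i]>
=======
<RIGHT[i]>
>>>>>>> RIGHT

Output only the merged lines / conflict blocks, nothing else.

Final LEFT:  [charlie, alpha, alpha, kilo, charlie, juliet, juliet, echo]
Final RIGHT: [charlie, kilo, alpha, kilo, charlie, juliet, juliet, echo]
i=0: L=charlie R=charlie -> agree -> charlie
i=1: BASE=delta L=alpha R=kilo all differ -> CONFLICT
i=2: L=alpha R=alpha -> agree -> alpha
i=3: L=kilo R=kilo -> agree -> kilo
i=4: L=charlie R=charlie -> agree -> charlie
i=5: L=juliet R=juliet -> agree -> juliet
i=6: L=juliet R=juliet -> agree -> juliet
i=7: L=echo R=echo -> agree -> echo

Answer: charlie
<<<<<<< LEFT
alpha
=======
kilo
>>>>>>> RIGHT
alpha
kilo
charlie
juliet
juliet
echo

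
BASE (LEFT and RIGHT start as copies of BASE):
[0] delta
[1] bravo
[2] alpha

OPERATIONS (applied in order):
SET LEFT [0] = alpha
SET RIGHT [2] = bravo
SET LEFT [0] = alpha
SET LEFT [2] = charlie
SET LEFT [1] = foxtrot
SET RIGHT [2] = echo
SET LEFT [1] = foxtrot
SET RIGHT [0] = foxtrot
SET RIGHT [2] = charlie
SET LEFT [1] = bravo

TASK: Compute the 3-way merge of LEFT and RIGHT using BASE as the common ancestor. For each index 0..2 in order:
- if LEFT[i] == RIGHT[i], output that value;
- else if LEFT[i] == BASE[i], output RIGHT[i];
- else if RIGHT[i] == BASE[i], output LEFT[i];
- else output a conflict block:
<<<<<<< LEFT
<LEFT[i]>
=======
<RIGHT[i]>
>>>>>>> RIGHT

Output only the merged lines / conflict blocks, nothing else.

Final LEFT:  [alpha, bravo, charlie]
Final RIGHT: [foxtrot, bravo, charlie]
i=0: BASE=delta L=alpha R=foxtrot all differ -> CONFLICT
i=1: L=bravo R=bravo -> agree -> bravo
i=2: L=charlie R=charlie -> agree -> charlie

Answer: <<<<<<< LEFT
alpha
=======
foxtrot
>>>>>>> RIGHT
bravo
charlie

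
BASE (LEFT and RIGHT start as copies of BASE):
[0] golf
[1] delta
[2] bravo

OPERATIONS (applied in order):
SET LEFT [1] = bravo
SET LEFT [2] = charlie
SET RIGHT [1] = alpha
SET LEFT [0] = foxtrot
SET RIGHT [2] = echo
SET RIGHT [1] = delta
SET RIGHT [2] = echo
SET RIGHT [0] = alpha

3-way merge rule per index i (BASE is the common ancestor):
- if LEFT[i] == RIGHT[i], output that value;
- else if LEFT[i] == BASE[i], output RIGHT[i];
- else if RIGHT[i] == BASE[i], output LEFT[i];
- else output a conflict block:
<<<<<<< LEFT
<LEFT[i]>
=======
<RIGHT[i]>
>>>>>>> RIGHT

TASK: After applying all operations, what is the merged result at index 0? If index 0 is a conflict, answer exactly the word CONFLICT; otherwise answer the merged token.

Answer: CONFLICT

Derivation:
Final LEFT:  [foxtrot, bravo, charlie]
Final RIGHT: [alpha, delta, echo]
i=0: BASE=golf L=foxtrot R=alpha all differ -> CONFLICT
i=1: L=bravo, R=delta=BASE -> take LEFT -> bravo
i=2: BASE=bravo L=charlie R=echo all differ -> CONFLICT
Index 0 -> CONFLICT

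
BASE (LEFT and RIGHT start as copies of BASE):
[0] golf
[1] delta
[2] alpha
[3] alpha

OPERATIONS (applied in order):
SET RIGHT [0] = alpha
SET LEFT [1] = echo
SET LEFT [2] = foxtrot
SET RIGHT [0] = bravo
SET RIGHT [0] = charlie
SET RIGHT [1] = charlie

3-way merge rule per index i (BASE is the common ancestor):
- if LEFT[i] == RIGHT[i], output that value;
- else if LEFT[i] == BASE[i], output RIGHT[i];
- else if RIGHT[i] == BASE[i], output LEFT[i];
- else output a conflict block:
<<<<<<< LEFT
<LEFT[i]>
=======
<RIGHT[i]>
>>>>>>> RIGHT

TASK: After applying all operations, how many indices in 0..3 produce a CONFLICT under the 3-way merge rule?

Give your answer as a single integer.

Answer: 1

Derivation:
Final LEFT:  [golf, echo, foxtrot, alpha]
Final RIGHT: [charlie, charlie, alpha, alpha]
i=0: L=golf=BASE, R=charlie -> take RIGHT -> charlie
i=1: BASE=delta L=echo R=charlie all differ -> CONFLICT
i=2: L=foxtrot, R=alpha=BASE -> take LEFT -> foxtrot
i=3: L=alpha R=alpha -> agree -> alpha
Conflict count: 1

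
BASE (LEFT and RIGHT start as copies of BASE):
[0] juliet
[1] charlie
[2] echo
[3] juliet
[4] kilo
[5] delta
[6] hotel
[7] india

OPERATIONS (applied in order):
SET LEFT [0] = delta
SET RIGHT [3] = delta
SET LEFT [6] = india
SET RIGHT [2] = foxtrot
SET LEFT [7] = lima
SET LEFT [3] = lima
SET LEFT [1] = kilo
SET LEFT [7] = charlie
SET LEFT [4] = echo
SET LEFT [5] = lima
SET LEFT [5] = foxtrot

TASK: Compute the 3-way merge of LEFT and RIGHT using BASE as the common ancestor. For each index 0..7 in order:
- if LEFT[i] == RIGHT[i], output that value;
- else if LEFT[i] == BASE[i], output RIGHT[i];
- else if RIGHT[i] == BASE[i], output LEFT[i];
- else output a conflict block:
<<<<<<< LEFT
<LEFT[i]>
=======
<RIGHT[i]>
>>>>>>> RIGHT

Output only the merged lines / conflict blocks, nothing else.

Final LEFT:  [delta, kilo, echo, lima, echo, foxtrot, india, charlie]
Final RIGHT: [juliet, charlie, foxtrot, delta, kilo, delta, hotel, india]
i=0: L=delta, R=juliet=BASE -> take LEFT -> delta
i=1: L=kilo, R=charlie=BASE -> take LEFT -> kilo
i=2: L=echo=BASE, R=foxtrot -> take RIGHT -> foxtrot
i=3: BASE=juliet L=lima R=delta all differ -> CONFLICT
i=4: L=echo, R=kilo=BASE -> take LEFT -> echo
i=5: L=foxtrot, R=delta=BASE -> take LEFT -> foxtrot
i=6: L=india, R=hotel=BASE -> take LEFT -> india
i=7: L=charlie, R=india=BASE -> take LEFT -> charlie

Answer: delta
kilo
foxtrot
<<<<<<< LEFT
lima
=======
delta
>>>>>>> RIGHT
echo
foxtrot
india
charlie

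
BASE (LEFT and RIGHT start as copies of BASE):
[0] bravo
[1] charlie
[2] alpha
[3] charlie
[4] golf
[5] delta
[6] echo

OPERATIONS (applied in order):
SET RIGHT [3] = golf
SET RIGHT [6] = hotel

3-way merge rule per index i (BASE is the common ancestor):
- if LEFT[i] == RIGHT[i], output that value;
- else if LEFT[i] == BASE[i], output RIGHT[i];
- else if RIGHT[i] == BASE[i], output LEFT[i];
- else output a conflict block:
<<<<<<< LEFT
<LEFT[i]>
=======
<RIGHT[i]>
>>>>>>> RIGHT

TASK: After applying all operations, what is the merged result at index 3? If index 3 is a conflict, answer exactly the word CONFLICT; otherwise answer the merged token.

Answer: golf

Derivation:
Final LEFT:  [bravo, charlie, alpha, charlie, golf, delta, echo]
Final RIGHT: [bravo, charlie, alpha, golf, golf, delta, hotel]
i=0: L=bravo R=bravo -> agree -> bravo
i=1: L=charlie R=charlie -> agree -> charlie
i=2: L=alpha R=alpha -> agree -> alpha
i=3: L=charlie=BASE, R=golf -> take RIGHT -> golf
i=4: L=golf R=golf -> agree -> golf
i=5: L=delta R=delta -> agree -> delta
i=6: L=echo=BASE, R=hotel -> take RIGHT -> hotel
Index 3 -> golf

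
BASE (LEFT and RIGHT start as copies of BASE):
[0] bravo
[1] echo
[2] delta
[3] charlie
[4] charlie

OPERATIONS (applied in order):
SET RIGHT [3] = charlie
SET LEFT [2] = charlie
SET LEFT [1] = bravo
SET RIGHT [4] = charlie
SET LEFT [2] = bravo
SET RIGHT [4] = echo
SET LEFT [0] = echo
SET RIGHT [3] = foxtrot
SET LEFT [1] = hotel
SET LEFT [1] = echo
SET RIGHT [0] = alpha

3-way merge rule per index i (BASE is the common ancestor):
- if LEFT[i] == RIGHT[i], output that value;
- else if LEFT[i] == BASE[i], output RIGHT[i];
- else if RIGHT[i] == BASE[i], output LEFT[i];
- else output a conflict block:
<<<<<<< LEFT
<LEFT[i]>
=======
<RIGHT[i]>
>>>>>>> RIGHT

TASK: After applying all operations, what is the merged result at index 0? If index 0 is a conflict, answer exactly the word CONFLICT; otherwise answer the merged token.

Final LEFT:  [echo, echo, bravo, charlie, charlie]
Final RIGHT: [alpha, echo, delta, foxtrot, echo]
i=0: BASE=bravo L=echo R=alpha all differ -> CONFLICT
i=1: L=echo R=echo -> agree -> echo
i=2: L=bravo, R=delta=BASE -> take LEFT -> bravo
i=3: L=charlie=BASE, R=foxtrot -> take RIGHT -> foxtrot
i=4: L=charlie=BASE, R=echo -> take RIGHT -> echo
Index 0 -> CONFLICT

Answer: CONFLICT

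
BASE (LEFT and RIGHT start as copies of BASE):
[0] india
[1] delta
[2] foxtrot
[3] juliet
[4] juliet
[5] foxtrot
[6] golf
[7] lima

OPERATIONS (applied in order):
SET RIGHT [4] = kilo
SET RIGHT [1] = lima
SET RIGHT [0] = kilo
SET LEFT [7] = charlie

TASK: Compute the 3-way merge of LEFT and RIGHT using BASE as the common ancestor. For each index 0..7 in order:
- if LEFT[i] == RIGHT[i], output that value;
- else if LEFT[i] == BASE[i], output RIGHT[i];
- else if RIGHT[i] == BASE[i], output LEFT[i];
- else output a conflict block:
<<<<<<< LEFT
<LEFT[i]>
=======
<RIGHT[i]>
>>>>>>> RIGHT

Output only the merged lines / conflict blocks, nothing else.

Answer: kilo
lima
foxtrot
juliet
kilo
foxtrot
golf
charlie

Derivation:
Final LEFT:  [india, delta, foxtrot, juliet, juliet, foxtrot, golf, charlie]
Final RIGHT: [kilo, lima, foxtrot, juliet, kilo, foxtrot, golf, lima]
i=0: L=india=BASE, R=kilo -> take RIGHT -> kilo
i=1: L=delta=BASE, R=lima -> take RIGHT -> lima
i=2: L=foxtrot R=foxtrot -> agree -> foxtrot
i=3: L=juliet R=juliet -> agree -> juliet
i=4: L=juliet=BASE, R=kilo -> take RIGHT -> kilo
i=5: L=foxtrot R=foxtrot -> agree -> foxtrot
i=6: L=golf R=golf -> agree -> golf
i=7: L=charlie, R=lima=BASE -> take LEFT -> charlie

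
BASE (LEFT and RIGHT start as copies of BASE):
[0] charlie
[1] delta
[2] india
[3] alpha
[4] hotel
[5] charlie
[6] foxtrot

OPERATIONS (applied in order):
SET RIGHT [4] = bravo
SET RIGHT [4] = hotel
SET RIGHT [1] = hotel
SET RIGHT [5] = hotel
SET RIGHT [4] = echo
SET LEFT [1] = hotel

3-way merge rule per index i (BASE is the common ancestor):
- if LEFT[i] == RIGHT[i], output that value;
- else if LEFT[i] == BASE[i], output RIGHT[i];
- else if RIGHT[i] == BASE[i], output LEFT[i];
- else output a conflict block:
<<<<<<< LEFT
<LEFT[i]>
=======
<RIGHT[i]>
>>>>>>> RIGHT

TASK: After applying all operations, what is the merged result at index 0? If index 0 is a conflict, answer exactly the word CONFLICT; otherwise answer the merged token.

Answer: charlie

Derivation:
Final LEFT:  [charlie, hotel, india, alpha, hotel, charlie, foxtrot]
Final RIGHT: [charlie, hotel, india, alpha, echo, hotel, foxtrot]
i=0: L=charlie R=charlie -> agree -> charlie
i=1: L=hotel R=hotel -> agree -> hotel
i=2: L=india R=india -> agree -> india
i=3: L=alpha R=alpha -> agree -> alpha
i=4: L=hotel=BASE, R=echo -> take RIGHT -> echo
i=5: L=charlie=BASE, R=hotel -> take RIGHT -> hotel
i=6: L=foxtrot R=foxtrot -> agree -> foxtrot
Index 0 -> charlie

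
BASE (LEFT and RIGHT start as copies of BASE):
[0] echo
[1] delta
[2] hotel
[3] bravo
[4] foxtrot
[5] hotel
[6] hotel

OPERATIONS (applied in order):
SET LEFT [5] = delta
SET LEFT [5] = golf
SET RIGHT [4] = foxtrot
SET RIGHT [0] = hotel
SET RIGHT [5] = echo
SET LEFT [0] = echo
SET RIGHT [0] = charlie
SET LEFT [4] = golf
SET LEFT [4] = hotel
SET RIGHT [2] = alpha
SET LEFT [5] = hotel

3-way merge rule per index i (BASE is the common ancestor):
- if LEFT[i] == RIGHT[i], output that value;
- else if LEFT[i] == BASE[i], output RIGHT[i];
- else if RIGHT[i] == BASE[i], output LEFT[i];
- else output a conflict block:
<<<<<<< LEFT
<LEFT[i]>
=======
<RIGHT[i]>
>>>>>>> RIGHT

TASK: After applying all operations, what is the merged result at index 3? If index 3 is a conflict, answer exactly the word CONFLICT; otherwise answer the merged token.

Final LEFT:  [echo, delta, hotel, bravo, hotel, hotel, hotel]
Final RIGHT: [charlie, delta, alpha, bravo, foxtrot, echo, hotel]
i=0: L=echo=BASE, R=charlie -> take RIGHT -> charlie
i=1: L=delta R=delta -> agree -> delta
i=2: L=hotel=BASE, R=alpha -> take RIGHT -> alpha
i=3: L=bravo R=bravo -> agree -> bravo
i=4: L=hotel, R=foxtrot=BASE -> take LEFT -> hotel
i=5: L=hotel=BASE, R=echo -> take RIGHT -> echo
i=6: L=hotel R=hotel -> agree -> hotel
Index 3 -> bravo

Answer: bravo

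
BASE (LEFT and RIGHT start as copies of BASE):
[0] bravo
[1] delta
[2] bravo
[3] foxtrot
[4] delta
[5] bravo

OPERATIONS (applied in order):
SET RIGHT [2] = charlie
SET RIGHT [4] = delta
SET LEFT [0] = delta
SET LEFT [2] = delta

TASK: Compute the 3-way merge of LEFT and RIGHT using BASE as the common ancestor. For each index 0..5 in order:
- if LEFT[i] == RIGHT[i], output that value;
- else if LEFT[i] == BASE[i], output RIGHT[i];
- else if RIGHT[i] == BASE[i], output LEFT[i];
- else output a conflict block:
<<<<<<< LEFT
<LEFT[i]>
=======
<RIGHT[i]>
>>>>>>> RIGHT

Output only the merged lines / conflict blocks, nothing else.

Final LEFT:  [delta, delta, delta, foxtrot, delta, bravo]
Final RIGHT: [bravo, delta, charlie, foxtrot, delta, bravo]
i=0: L=delta, R=bravo=BASE -> take LEFT -> delta
i=1: L=delta R=delta -> agree -> delta
i=2: BASE=bravo L=delta R=charlie all differ -> CONFLICT
i=3: L=foxtrot R=foxtrot -> agree -> foxtrot
i=4: L=delta R=delta -> agree -> delta
i=5: L=bravo R=bravo -> agree -> bravo

Answer: delta
delta
<<<<<<< LEFT
delta
=======
charlie
>>>>>>> RIGHT
foxtrot
delta
bravo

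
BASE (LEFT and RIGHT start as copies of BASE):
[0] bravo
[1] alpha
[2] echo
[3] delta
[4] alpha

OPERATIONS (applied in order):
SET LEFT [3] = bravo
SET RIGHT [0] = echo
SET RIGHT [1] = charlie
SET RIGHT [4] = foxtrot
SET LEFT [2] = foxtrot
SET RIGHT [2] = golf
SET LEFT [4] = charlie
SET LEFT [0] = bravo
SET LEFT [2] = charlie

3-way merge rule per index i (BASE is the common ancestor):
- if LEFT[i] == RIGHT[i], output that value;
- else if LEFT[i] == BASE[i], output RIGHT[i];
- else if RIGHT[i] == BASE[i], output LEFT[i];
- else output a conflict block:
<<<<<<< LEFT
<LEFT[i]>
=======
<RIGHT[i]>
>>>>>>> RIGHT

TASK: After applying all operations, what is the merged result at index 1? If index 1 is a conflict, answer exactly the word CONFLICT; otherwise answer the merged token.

Final LEFT:  [bravo, alpha, charlie, bravo, charlie]
Final RIGHT: [echo, charlie, golf, delta, foxtrot]
i=0: L=bravo=BASE, R=echo -> take RIGHT -> echo
i=1: L=alpha=BASE, R=charlie -> take RIGHT -> charlie
i=2: BASE=echo L=charlie R=golf all differ -> CONFLICT
i=3: L=bravo, R=delta=BASE -> take LEFT -> bravo
i=4: BASE=alpha L=charlie R=foxtrot all differ -> CONFLICT
Index 1 -> charlie

Answer: charlie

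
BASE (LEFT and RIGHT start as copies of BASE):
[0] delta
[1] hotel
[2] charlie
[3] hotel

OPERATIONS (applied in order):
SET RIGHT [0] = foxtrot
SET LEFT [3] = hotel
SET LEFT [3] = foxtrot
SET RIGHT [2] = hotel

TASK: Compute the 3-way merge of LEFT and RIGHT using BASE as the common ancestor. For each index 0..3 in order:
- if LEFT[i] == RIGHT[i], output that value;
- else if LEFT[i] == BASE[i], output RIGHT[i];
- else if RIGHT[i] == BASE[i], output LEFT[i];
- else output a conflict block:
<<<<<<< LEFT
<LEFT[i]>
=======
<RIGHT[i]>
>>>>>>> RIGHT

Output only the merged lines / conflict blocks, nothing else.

Final LEFT:  [delta, hotel, charlie, foxtrot]
Final RIGHT: [foxtrot, hotel, hotel, hotel]
i=0: L=delta=BASE, R=foxtrot -> take RIGHT -> foxtrot
i=1: L=hotel R=hotel -> agree -> hotel
i=2: L=charlie=BASE, R=hotel -> take RIGHT -> hotel
i=3: L=foxtrot, R=hotel=BASE -> take LEFT -> foxtrot

Answer: foxtrot
hotel
hotel
foxtrot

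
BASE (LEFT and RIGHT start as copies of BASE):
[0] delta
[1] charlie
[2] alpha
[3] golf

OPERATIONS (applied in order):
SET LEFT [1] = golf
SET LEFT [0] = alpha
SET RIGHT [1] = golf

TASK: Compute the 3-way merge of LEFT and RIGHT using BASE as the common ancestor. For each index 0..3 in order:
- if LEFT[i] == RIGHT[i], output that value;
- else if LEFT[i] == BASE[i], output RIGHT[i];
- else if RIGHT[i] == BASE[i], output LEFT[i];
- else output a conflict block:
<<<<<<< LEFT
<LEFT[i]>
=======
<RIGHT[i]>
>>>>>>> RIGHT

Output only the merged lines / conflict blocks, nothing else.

Final LEFT:  [alpha, golf, alpha, golf]
Final RIGHT: [delta, golf, alpha, golf]
i=0: L=alpha, R=delta=BASE -> take LEFT -> alpha
i=1: L=golf R=golf -> agree -> golf
i=2: L=alpha R=alpha -> agree -> alpha
i=3: L=golf R=golf -> agree -> golf

Answer: alpha
golf
alpha
golf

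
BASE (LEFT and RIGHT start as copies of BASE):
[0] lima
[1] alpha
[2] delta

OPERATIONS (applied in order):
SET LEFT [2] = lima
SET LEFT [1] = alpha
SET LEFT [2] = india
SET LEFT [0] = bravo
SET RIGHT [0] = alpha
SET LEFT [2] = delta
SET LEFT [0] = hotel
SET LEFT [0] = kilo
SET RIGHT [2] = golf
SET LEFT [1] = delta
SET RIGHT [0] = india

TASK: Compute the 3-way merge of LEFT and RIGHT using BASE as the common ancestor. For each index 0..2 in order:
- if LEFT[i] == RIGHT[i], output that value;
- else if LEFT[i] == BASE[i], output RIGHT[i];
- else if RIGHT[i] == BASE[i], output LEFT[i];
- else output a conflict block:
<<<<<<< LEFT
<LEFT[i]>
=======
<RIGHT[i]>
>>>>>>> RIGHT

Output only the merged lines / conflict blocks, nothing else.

Answer: <<<<<<< LEFT
kilo
=======
india
>>>>>>> RIGHT
delta
golf

Derivation:
Final LEFT:  [kilo, delta, delta]
Final RIGHT: [india, alpha, golf]
i=0: BASE=lima L=kilo R=india all differ -> CONFLICT
i=1: L=delta, R=alpha=BASE -> take LEFT -> delta
i=2: L=delta=BASE, R=golf -> take RIGHT -> golf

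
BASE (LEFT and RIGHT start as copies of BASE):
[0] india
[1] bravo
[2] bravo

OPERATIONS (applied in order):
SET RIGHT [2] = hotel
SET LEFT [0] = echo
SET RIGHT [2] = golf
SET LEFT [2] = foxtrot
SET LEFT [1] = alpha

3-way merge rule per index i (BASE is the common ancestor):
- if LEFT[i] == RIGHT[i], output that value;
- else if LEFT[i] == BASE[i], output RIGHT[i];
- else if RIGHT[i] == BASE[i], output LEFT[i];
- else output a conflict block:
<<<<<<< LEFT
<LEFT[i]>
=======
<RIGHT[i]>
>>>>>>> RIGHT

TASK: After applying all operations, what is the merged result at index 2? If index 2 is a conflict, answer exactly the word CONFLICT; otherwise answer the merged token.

Answer: CONFLICT

Derivation:
Final LEFT:  [echo, alpha, foxtrot]
Final RIGHT: [india, bravo, golf]
i=0: L=echo, R=india=BASE -> take LEFT -> echo
i=1: L=alpha, R=bravo=BASE -> take LEFT -> alpha
i=2: BASE=bravo L=foxtrot R=golf all differ -> CONFLICT
Index 2 -> CONFLICT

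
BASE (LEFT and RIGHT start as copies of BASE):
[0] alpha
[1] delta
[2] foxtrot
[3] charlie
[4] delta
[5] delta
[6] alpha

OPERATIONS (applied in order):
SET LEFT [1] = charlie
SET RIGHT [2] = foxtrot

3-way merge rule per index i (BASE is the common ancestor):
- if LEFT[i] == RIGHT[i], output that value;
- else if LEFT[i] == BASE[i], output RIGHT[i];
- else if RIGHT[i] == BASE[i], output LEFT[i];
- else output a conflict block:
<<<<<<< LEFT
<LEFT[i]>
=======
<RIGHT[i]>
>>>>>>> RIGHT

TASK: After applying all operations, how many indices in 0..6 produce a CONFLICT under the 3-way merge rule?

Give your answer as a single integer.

Answer: 0

Derivation:
Final LEFT:  [alpha, charlie, foxtrot, charlie, delta, delta, alpha]
Final RIGHT: [alpha, delta, foxtrot, charlie, delta, delta, alpha]
i=0: L=alpha R=alpha -> agree -> alpha
i=1: L=charlie, R=delta=BASE -> take LEFT -> charlie
i=2: L=foxtrot R=foxtrot -> agree -> foxtrot
i=3: L=charlie R=charlie -> agree -> charlie
i=4: L=delta R=delta -> agree -> delta
i=5: L=delta R=delta -> agree -> delta
i=6: L=alpha R=alpha -> agree -> alpha
Conflict count: 0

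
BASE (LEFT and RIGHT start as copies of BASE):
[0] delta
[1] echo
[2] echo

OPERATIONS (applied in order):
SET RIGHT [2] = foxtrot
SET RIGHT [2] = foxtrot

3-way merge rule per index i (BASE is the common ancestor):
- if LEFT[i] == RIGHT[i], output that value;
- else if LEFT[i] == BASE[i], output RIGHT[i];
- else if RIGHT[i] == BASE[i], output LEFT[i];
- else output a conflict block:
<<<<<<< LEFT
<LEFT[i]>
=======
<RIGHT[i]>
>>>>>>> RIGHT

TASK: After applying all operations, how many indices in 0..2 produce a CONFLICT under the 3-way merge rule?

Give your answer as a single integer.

Final LEFT:  [delta, echo, echo]
Final RIGHT: [delta, echo, foxtrot]
i=0: L=delta R=delta -> agree -> delta
i=1: L=echo R=echo -> agree -> echo
i=2: L=echo=BASE, R=foxtrot -> take RIGHT -> foxtrot
Conflict count: 0

Answer: 0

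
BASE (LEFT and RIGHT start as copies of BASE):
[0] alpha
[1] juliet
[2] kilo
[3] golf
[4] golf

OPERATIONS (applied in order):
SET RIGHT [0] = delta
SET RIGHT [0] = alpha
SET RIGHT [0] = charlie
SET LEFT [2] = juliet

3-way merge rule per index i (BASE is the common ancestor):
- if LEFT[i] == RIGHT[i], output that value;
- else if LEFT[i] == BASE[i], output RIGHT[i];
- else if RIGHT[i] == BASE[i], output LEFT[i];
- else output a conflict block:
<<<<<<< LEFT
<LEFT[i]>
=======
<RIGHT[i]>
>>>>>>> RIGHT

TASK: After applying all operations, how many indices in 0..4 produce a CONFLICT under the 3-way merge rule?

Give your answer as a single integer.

Final LEFT:  [alpha, juliet, juliet, golf, golf]
Final RIGHT: [charlie, juliet, kilo, golf, golf]
i=0: L=alpha=BASE, R=charlie -> take RIGHT -> charlie
i=1: L=juliet R=juliet -> agree -> juliet
i=2: L=juliet, R=kilo=BASE -> take LEFT -> juliet
i=3: L=golf R=golf -> agree -> golf
i=4: L=golf R=golf -> agree -> golf
Conflict count: 0

Answer: 0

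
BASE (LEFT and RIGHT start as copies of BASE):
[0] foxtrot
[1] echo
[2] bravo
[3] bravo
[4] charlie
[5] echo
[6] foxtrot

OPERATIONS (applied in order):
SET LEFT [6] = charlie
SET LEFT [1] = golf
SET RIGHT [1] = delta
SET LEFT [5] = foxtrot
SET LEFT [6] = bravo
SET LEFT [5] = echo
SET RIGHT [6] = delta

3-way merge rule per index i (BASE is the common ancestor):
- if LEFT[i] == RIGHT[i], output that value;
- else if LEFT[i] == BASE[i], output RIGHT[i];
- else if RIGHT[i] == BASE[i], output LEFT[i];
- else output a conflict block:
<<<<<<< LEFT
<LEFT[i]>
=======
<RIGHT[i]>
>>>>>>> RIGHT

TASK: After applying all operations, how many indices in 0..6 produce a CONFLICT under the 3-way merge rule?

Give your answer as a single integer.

Final LEFT:  [foxtrot, golf, bravo, bravo, charlie, echo, bravo]
Final RIGHT: [foxtrot, delta, bravo, bravo, charlie, echo, delta]
i=0: L=foxtrot R=foxtrot -> agree -> foxtrot
i=1: BASE=echo L=golf R=delta all differ -> CONFLICT
i=2: L=bravo R=bravo -> agree -> bravo
i=3: L=bravo R=bravo -> agree -> bravo
i=4: L=charlie R=charlie -> agree -> charlie
i=5: L=echo R=echo -> agree -> echo
i=6: BASE=foxtrot L=bravo R=delta all differ -> CONFLICT
Conflict count: 2

Answer: 2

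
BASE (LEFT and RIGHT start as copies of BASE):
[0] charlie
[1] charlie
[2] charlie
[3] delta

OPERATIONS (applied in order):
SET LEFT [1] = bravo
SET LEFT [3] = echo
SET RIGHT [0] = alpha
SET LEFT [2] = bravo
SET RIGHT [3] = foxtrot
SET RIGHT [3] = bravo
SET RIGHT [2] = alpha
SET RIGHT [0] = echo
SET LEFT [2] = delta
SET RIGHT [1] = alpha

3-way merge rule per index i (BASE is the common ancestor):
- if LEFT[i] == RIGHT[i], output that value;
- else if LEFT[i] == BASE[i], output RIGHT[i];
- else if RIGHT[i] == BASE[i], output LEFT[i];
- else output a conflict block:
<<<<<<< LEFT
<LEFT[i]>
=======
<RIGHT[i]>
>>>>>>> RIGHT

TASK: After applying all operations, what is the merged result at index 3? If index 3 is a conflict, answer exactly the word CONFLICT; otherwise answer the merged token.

Final LEFT:  [charlie, bravo, delta, echo]
Final RIGHT: [echo, alpha, alpha, bravo]
i=0: L=charlie=BASE, R=echo -> take RIGHT -> echo
i=1: BASE=charlie L=bravo R=alpha all differ -> CONFLICT
i=2: BASE=charlie L=delta R=alpha all differ -> CONFLICT
i=3: BASE=delta L=echo R=bravo all differ -> CONFLICT
Index 3 -> CONFLICT

Answer: CONFLICT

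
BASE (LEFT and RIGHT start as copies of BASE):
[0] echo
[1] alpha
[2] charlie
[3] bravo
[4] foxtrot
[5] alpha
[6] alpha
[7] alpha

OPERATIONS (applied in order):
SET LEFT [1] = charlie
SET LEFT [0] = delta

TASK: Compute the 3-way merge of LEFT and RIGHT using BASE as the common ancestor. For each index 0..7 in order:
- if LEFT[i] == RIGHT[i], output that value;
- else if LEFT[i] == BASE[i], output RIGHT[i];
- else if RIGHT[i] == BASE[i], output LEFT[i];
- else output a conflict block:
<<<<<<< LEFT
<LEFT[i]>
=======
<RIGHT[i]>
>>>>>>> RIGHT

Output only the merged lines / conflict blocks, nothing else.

Answer: delta
charlie
charlie
bravo
foxtrot
alpha
alpha
alpha

Derivation:
Final LEFT:  [delta, charlie, charlie, bravo, foxtrot, alpha, alpha, alpha]
Final RIGHT: [echo, alpha, charlie, bravo, foxtrot, alpha, alpha, alpha]
i=0: L=delta, R=echo=BASE -> take LEFT -> delta
i=1: L=charlie, R=alpha=BASE -> take LEFT -> charlie
i=2: L=charlie R=charlie -> agree -> charlie
i=3: L=bravo R=bravo -> agree -> bravo
i=4: L=foxtrot R=foxtrot -> agree -> foxtrot
i=5: L=alpha R=alpha -> agree -> alpha
i=6: L=alpha R=alpha -> agree -> alpha
i=7: L=alpha R=alpha -> agree -> alpha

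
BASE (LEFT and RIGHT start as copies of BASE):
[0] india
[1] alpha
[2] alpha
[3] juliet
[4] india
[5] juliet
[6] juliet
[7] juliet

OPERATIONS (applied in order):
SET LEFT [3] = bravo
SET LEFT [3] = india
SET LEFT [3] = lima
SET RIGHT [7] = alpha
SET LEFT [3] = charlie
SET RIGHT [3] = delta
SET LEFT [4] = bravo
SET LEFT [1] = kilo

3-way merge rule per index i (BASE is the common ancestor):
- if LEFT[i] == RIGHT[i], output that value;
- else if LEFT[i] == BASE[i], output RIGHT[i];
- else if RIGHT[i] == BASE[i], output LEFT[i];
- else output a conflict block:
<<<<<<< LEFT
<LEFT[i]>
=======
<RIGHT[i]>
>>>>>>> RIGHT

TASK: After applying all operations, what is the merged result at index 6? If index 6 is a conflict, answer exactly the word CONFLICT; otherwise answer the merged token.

Answer: juliet

Derivation:
Final LEFT:  [india, kilo, alpha, charlie, bravo, juliet, juliet, juliet]
Final RIGHT: [india, alpha, alpha, delta, india, juliet, juliet, alpha]
i=0: L=india R=india -> agree -> india
i=1: L=kilo, R=alpha=BASE -> take LEFT -> kilo
i=2: L=alpha R=alpha -> agree -> alpha
i=3: BASE=juliet L=charlie R=delta all differ -> CONFLICT
i=4: L=bravo, R=india=BASE -> take LEFT -> bravo
i=5: L=juliet R=juliet -> agree -> juliet
i=6: L=juliet R=juliet -> agree -> juliet
i=7: L=juliet=BASE, R=alpha -> take RIGHT -> alpha
Index 6 -> juliet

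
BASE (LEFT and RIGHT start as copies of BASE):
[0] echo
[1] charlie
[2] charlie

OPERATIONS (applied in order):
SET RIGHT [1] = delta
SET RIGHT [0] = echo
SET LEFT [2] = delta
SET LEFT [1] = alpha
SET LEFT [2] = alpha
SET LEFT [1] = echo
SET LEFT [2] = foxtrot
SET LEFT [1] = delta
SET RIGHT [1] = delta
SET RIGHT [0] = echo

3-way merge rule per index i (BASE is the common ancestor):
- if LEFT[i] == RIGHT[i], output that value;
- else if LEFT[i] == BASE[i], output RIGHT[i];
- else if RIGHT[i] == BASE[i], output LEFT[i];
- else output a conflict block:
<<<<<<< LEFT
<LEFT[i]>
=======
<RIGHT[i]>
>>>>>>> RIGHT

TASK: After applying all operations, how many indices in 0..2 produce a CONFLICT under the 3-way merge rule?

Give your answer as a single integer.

Answer: 0

Derivation:
Final LEFT:  [echo, delta, foxtrot]
Final RIGHT: [echo, delta, charlie]
i=0: L=echo R=echo -> agree -> echo
i=1: L=delta R=delta -> agree -> delta
i=2: L=foxtrot, R=charlie=BASE -> take LEFT -> foxtrot
Conflict count: 0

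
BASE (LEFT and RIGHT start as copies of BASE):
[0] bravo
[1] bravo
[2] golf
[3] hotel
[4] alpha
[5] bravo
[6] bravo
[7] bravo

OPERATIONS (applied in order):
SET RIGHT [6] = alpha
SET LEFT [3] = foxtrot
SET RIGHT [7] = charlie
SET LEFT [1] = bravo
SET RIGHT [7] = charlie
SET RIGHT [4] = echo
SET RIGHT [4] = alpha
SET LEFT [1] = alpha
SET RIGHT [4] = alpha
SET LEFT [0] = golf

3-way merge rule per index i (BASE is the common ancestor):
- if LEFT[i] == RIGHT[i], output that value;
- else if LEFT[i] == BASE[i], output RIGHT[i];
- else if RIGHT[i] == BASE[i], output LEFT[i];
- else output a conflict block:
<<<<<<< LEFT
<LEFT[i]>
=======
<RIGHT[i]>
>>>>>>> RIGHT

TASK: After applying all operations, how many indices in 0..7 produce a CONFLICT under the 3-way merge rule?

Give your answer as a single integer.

Answer: 0

Derivation:
Final LEFT:  [golf, alpha, golf, foxtrot, alpha, bravo, bravo, bravo]
Final RIGHT: [bravo, bravo, golf, hotel, alpha, bravo, alpha, charlie]
i=0: L=golf, R=bravo=BASE -> take LEFT -> golf
i=1: L=alpha, R=bravo=BASE -> take LEFT -> alpha
i=2: L=golf R=golf -> agree -> golf
i=3: L=foxtrot, R=hotel=BASE -> take LEFT -> foxtrot
i=4: L=alpha R=alpha -> agree -> alpha
i=5: L=bravo R=bravo -> agree -> bravo
i=6: L=bravo=BASE, R=alpha -> take RIGHT -> alpha
i=7: L=bravo=BASE, R=charlie -> take RIGHT -> charlie
Conflict count: 0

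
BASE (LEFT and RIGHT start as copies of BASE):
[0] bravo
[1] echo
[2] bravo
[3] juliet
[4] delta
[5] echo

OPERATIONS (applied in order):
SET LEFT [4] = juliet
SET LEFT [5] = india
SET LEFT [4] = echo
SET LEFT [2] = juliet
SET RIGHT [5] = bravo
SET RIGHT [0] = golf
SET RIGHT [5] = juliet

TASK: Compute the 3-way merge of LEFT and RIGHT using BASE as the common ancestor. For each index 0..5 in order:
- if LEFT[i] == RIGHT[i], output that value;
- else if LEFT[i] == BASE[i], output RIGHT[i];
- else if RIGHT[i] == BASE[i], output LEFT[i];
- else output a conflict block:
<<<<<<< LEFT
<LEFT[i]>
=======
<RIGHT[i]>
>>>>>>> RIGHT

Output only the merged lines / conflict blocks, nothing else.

Answer: golf
echo
juliet
juliet
echo
<<<<<<< LEFT
india
=======
juliet
>>>>>>> RIGHT

Derivation:
Final LEFT:  [bravo, echo, juliet, juliet, echo, india]
Final RIGHT: [golf, echo, bravo, juliet, delta, juliet]
i=0: L=bravo=BASE, R=golf -> take RIGHT -> golf
i=1: L=echo R=echo -> agree -> echo
i=2: L=juliet, R=bravo=BASE -> take LEFT -> juliet
i=3: L=juliet R=juliet -> agree -> juliet
i=4: L=echo, R=delta=BASE -> take LEFT -> echo
i=5: BASE=echo L=india R=juliet all differ -> CONFLICT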